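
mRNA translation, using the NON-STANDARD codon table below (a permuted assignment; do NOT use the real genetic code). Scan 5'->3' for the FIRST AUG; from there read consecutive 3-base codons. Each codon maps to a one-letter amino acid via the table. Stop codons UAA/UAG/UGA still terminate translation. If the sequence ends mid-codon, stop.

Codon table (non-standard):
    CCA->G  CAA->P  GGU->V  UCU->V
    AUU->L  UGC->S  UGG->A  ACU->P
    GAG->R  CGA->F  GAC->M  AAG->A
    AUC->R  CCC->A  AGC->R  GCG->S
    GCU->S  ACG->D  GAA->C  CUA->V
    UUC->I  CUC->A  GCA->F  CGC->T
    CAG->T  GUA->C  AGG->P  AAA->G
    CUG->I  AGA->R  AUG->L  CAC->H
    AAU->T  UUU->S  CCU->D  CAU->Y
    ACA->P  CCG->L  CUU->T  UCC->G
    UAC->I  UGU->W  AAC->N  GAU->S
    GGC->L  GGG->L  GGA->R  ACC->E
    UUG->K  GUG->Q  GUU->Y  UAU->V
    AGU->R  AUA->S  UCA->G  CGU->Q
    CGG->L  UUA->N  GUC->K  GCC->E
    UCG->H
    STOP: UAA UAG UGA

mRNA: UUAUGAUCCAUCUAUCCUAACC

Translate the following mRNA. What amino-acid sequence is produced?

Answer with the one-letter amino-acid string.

Answer: LRYVG

Derivation:
start AUG at pos 2
pos 2: AUG -> L; peptide=L
pos 5: AUC -> R; peptide=LR
pos 8: CAU -> Y; peptide=LRY
pos 11: CUA -> V; peptide=LRYV
pos 14: UCC -> G; peptide=LRYVG
pos 17: UAA -> STOP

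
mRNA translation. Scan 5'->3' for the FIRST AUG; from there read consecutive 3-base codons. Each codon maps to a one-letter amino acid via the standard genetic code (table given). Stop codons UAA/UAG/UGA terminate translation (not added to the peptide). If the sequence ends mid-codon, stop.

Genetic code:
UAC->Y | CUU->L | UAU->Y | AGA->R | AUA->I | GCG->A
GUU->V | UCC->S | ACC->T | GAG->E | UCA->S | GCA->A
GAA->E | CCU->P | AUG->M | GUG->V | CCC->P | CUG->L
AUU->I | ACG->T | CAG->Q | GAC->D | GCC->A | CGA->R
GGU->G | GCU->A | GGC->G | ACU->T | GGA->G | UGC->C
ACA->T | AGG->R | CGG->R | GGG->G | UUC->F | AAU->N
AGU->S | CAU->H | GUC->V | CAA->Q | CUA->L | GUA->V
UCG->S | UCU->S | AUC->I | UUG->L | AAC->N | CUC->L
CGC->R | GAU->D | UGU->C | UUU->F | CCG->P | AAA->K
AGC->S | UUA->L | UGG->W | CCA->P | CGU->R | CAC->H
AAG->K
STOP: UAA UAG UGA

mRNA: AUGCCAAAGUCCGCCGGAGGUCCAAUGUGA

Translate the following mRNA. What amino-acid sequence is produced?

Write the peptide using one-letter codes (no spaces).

start AUG at pos 0
pos 0: AUG -> M; peptide=M
pos 3: CCA -> P; peptide=MP
pos 6: AAG -> K; peptide=MPK
pos 9: UCC -> S; peptide=MPKS
pos 12: GCC -> A; peptide=MPKSA
pos 15: GGA -> G; peptide=MPKSAG
pos 18: GGU -> G; peptide=MPKSAGG
pos 21: CCA -> P; peptide=MPKSAGGP
pos 24: AUG -> M; peptide=MPKSAGGPM
pos 27: UGA -> STOP

Answer: MPKSAGGPM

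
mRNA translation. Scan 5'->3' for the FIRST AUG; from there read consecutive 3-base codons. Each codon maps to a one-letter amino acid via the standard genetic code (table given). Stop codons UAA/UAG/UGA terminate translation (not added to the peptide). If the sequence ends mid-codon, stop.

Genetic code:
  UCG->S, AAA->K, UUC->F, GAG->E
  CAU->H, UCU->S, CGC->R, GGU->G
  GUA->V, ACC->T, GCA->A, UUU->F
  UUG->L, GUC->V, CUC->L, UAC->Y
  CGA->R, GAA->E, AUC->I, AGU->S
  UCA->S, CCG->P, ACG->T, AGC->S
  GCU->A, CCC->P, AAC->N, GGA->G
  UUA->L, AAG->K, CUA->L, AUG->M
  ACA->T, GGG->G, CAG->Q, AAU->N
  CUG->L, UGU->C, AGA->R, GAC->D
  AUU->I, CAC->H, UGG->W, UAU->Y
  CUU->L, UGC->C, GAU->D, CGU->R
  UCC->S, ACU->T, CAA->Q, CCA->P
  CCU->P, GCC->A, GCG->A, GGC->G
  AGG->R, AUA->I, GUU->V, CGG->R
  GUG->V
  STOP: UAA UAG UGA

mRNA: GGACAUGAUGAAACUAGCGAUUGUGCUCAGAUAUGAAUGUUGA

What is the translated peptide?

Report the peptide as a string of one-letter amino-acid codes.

start AUG at pos 4
pos 4: AUG -> M; peptide=M
pos 7: AUG -> M; peptide=MM
pos 10: AAA -> K; peptide=MMK
pos 13: CUA -> L; peptide=MMKL
pos 16: GCG -> A; peptide=MMKLA
pos 19: AUU -> I; peptide=MMKLAI
pos 22: GUG -> V; peptide=MMKLAIV
pos 25: CUC -> L; peptide=MMKLAIVL
pos 28: AGA -> R; peptide=MMKLAIVLR
pos 31: UAU -> Y; peptide=MMKLAIVLRY
pos 34: GAA -> E; peptide=MMKLAIVLRYE
pos 37: UGU -> C; peptide=MMKLAIVLRYEC
pos 40: UGA -> STOP

Answer: MMKLAIVLRYEC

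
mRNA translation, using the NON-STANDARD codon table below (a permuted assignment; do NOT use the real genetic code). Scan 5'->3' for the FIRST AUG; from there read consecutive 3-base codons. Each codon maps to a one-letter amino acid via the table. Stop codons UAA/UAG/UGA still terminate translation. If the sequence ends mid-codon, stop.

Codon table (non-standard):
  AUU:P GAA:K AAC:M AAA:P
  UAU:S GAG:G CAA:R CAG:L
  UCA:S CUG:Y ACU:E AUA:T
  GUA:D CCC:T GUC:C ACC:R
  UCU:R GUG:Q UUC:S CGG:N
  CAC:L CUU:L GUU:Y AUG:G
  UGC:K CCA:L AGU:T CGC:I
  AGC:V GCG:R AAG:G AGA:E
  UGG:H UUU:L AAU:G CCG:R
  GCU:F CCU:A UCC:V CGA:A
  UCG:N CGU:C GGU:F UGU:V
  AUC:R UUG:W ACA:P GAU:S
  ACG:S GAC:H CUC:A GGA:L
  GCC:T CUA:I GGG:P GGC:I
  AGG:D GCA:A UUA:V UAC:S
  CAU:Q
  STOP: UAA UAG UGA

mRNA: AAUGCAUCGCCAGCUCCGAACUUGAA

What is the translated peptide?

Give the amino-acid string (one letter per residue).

Answer: GQILAAE

Derivation:
start AUG at pos 1
pos 1: AUG -> G; peptide=G
pos 4: CAU -> Q; peptide=GQ
pos 7: CGC -> I; peptide=GQI
pos 10: CAG -> L; peptide=GQIL
pos 13: CUC -> A; peptide=GQILA
pos 16: CGA -> A; peptide=GQILAA
pos 19: ACU -> E; peptide=GQILAAE
pos 22: UGA -> STOP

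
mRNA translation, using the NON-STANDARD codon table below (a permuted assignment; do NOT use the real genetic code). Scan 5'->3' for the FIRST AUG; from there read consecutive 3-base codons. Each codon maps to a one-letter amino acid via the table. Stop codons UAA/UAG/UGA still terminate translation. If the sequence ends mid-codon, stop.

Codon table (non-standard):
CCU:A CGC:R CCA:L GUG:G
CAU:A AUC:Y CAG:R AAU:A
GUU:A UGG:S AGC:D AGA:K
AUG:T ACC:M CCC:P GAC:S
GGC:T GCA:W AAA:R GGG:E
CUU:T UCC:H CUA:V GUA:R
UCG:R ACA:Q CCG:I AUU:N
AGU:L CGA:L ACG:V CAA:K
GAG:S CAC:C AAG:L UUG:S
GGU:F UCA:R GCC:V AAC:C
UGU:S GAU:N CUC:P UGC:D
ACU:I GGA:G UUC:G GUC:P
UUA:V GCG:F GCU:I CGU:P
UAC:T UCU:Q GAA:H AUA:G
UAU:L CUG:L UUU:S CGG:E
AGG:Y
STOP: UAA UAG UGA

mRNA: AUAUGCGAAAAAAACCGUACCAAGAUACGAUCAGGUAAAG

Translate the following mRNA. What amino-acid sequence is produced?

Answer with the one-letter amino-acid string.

Answer: TLRRITKNVYY

Derivation:
start AUG at pos 2
pos 2: AUG -> T; peptide=T
pos 5: CGA -> L; peptide=TL
pos 8: AAA -> R; peptide=TLR
pos 11: AAA -> R; peptide=TLRR
pos 14: CCG -> I; peptide=TLRRI
pos 17: UAC -> T; peptide=TLRRIT
pos 20: CAA -> K; peptide=TLRRITK
pos 23: GAU -> N; peptide=TLRRITKN
pos 26: ACG -> V; peptide=TLRRITKNV
pos 29: AUC -> Y; peptide=TLRRITKNVY
pos 32: AGG -> Y; peptide=TLRRITKNVYY
pos 35: UAA -> STOP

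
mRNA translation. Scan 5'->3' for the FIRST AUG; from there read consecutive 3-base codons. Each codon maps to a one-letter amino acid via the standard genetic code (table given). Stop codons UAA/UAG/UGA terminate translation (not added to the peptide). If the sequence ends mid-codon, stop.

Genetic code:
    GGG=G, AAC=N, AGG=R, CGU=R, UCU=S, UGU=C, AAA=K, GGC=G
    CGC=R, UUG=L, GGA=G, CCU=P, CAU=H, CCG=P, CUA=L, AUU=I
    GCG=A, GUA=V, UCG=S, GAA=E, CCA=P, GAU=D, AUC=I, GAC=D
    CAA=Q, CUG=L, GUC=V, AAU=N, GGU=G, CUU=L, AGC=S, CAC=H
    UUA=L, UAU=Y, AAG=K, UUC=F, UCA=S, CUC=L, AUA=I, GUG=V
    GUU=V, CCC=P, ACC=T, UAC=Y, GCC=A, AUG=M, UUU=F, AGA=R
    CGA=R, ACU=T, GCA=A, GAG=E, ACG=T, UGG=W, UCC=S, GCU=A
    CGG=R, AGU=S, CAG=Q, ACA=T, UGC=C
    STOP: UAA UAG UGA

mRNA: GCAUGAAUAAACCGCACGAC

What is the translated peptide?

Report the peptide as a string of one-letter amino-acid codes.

Answer: MNKPHD

Derivation:
start AUG at pos 2
pos 2: AUG -> M; peptide=M
pos 5: AAU -> N; peptide=MN
pos 8: AAA -> K; peptide=MNK
pos 11: CCG -> P; peptide=MNKP
pos 14: CAC -> H; peptide=MNKPH
pos 17: GAC -> D; peptide=MNKPHD
pos 20: only 0 nt remain (<3), stop (end of mRNA)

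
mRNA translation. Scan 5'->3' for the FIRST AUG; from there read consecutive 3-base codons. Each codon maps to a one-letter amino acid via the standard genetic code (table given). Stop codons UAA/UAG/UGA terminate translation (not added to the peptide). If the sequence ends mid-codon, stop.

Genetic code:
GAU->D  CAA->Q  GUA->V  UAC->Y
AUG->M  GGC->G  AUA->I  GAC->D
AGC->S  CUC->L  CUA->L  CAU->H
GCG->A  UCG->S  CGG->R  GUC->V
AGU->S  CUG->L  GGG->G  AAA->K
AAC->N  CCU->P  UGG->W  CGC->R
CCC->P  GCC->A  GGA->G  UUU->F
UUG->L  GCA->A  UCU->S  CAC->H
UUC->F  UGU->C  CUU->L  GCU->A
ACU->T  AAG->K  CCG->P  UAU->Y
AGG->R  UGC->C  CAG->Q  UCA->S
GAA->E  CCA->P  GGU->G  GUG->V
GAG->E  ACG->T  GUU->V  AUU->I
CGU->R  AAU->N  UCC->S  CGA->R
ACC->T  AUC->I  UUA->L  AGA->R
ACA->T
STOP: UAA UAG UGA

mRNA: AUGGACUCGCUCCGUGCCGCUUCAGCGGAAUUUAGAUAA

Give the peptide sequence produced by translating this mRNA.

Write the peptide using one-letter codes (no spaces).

start AUG at pos 0
pos 0: AUG -> M; peptide=M
pos 3: GAC -> D; peptide=MD
pos 6: UCG -> S; peptide=MDS
pos 9: CUC -> L; peptide=MDSL
pos 12: CGU -> R; peptide=MDSLR
pos 15: GCC -> A; peptide=MDSLRA
pos 18: GCU -> A; peptide=MDSLRAA
pos 21: UCA -> S; peptide=MDSLRAAS
pos 24: GCG -> A; peptide=MDSLRAASA
pos 27: GAA -> E; peptide=MDSLRAASAE
pos 30: UUU -> F; peptide=MDSLRAASAEF
pos 33: AGA -> R; peptide=MDSLRAASAEFR
pos 36: UAA -> STOP

Answer: MDSLRAASAEFR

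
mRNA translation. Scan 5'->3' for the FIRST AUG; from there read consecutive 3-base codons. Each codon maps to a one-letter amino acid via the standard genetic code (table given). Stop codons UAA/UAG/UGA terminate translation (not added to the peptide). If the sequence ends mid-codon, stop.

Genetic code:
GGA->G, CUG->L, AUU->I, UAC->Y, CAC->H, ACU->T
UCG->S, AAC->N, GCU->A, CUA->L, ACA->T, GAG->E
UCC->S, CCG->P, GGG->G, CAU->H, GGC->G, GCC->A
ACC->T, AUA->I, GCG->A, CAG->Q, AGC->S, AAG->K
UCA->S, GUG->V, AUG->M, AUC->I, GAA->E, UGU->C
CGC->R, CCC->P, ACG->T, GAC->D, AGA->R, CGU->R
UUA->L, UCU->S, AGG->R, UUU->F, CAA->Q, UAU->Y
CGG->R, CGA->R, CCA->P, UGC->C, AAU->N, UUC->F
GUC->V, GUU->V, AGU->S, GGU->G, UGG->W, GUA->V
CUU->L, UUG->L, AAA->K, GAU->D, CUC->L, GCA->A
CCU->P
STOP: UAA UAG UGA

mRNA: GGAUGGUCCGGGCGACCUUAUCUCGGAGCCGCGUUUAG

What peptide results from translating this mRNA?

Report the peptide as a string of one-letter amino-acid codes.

Answer: MVRATLSRSRV

Derivation:
start AUG at pos 2
pos 2: AUG -> M; peptide=M
pos 5: GUC -> V; peptide=MV
pos 8: CGG -> R; peptide=MVR
pos 11: GCG -> A; peptide=MVRA
pos 14: ACC -> T; peptide=MVRAT
pos 17: UUA -> L; peptide=MVRATL
pos 20: UCU -> S; peptide=MVRATLS
pos 23: CGG -> R; peptide=MVRATLSR
pos 26: AGC -> S; peptide=MVRATLSRS
pos 29: CGC -> R; peptide=MVRATLSRSR
pos 32: GUU -> V; peptide=MVRATLSRSRV
pos 35: UAG -> STOP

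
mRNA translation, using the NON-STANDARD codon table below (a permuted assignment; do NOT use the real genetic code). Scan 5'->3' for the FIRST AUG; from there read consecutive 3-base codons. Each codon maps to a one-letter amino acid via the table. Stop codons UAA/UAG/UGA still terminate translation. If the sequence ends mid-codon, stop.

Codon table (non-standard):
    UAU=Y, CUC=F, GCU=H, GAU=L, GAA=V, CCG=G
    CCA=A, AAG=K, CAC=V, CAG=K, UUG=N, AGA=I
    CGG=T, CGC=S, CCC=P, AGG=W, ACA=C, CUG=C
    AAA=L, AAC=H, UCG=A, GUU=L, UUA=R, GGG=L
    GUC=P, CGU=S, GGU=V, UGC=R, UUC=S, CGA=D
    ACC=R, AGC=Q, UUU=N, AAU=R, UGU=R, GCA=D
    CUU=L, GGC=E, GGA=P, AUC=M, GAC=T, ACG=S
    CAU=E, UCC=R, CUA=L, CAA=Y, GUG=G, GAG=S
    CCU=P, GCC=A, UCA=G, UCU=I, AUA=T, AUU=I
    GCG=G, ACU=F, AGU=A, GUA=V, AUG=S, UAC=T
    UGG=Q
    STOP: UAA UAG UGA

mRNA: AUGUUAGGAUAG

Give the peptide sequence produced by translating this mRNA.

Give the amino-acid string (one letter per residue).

Answer: SRP

Derivation:
start AUG at pos 0
pos 0: AUG -> S; peptide=S
pos 3: UUA -> R; peptide=SR
pos 6: GGA -> P; peptide=SRP
pos 9: UAG -> STOP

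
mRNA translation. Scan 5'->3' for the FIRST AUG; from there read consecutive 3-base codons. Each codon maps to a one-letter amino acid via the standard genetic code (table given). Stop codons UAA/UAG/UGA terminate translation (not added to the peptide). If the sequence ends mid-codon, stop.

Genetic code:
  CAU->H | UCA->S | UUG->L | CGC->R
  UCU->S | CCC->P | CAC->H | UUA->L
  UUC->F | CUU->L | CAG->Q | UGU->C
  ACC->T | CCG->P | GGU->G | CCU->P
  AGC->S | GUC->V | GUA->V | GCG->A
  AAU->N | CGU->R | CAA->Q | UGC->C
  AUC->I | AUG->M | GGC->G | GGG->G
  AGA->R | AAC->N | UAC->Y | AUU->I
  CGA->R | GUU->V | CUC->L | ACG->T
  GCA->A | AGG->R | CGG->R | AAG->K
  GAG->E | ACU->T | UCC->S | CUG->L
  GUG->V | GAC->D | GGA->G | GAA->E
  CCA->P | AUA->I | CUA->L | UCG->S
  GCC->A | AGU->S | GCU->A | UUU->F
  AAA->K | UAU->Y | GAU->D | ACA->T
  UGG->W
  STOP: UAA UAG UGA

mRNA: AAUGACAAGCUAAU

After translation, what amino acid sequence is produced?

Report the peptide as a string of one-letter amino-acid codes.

Answer: MTS

Derivation:
start AUG at pos 1
pos 1: AUG -> M; peptide=M
pos 4: ACA -> T; peptide=MT
pos 7: AGC -> S; peptide=MTS
pos 10: UAA -> STOP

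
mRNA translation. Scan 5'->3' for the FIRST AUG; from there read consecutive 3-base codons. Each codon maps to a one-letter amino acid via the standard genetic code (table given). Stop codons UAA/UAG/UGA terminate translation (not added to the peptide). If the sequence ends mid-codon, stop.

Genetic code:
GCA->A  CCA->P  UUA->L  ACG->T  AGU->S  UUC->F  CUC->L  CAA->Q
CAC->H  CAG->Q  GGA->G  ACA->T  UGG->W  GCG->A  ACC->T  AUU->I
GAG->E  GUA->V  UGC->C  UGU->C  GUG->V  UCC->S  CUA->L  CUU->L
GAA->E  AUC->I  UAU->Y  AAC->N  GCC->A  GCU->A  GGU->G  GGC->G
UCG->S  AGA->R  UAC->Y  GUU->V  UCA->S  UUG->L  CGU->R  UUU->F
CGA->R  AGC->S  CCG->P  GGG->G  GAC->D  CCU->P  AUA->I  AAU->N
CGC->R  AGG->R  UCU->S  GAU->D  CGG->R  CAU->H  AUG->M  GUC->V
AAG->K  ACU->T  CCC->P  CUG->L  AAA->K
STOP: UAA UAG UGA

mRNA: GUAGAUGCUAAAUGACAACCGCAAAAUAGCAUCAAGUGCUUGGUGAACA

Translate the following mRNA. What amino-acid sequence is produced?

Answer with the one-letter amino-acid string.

Answer: MLNDNRKIASSAW

Derivation:
start AUG at pos 4
pos 4: AUG -> M; peptide=M
pos 7: CUA -> L; peptide=ML
pos 10: AAU -> N; peptide=MLN
pos 13: GAC -> D; peptide=MLND
pos 16: AAC -> N; peptide=MLNDN
pos 19: CGC -> R; peptide=MLNDNR
pos 22: AAA -> K; peptide=MLNDNRK
pos 25: AUA -> I; peptide=MLNDNRKI
pos 28: GCA -> A; peptide=MLNDNRKIA
pos 31: UCA -> S; peptide=MLNDNRKIAS
pos 34: AGU -> S; peptide=MLNDNRKIASS
pos 37: GCU -> A; peptide=MLNDNRKIASSA
pos 40: UGG -> W; peptide=MLNDNRKIASSAW
pos 43: UGA -> STOP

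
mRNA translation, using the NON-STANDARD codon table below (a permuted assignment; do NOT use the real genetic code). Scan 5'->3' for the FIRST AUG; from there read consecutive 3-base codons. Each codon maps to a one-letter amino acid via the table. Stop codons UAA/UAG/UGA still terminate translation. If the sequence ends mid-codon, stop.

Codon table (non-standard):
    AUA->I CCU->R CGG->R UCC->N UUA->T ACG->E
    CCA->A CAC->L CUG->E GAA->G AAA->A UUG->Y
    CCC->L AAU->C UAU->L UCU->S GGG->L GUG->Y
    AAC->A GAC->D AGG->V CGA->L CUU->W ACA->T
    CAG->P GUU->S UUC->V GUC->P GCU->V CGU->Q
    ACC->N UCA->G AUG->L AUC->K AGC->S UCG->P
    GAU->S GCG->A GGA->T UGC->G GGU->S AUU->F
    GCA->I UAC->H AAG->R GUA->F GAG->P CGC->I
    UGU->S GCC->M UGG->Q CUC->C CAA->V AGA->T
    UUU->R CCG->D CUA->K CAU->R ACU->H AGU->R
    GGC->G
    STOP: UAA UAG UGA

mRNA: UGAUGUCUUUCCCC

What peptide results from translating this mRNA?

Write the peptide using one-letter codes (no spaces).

start AUG at pos 2
pos 2: AUG -> L; peptide=L
pos 5: UCU -> S; peptide=LS
pos 8: UUC -> V; peptide=LSV
pos 11: CCC -> L; peptide=LSVL
pos 14: only 0 nt remain (<3), stop (end of mRNA)

Answer: LSVL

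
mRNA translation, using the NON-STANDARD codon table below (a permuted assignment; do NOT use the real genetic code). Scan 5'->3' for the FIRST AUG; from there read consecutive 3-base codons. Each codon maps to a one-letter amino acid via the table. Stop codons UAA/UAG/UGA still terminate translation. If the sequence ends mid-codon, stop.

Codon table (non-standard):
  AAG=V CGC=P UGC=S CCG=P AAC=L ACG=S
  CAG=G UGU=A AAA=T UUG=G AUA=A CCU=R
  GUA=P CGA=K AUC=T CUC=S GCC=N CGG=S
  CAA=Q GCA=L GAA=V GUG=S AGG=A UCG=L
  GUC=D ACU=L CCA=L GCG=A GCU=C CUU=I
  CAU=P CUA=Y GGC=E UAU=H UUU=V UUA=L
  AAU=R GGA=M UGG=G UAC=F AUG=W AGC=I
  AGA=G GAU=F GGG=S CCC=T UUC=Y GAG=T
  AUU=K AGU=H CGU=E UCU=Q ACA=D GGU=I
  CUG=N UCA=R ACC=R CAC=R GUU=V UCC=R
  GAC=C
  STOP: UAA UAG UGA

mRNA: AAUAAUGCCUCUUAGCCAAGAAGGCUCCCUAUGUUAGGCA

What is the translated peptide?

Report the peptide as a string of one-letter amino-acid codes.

Answer: WRIIQVERYA

Derivation:
start AUG at pos 4
pos 4: AUG -> W; peptide=W
pos 7: CCU -> R; peptide=WR
pos 10: CUU -> I; peptide=WRI
pos 13: AGC -> I; peptide=WRII
pos 16: CAA -> Q; peptide=WRIIQ
pos 19: GAA -> V; peptide=WRIIQV
pos 22: GGC -> E; peptide=WRIIQVE
pos 25: UCC -> R; peptide=WRIIQVER
pos 28: CUA -> Y; peptide=WRIIQVERY
pos 31: UGU -> A; peptide=WRIIQVERYA
pos 34: UAG -> STOP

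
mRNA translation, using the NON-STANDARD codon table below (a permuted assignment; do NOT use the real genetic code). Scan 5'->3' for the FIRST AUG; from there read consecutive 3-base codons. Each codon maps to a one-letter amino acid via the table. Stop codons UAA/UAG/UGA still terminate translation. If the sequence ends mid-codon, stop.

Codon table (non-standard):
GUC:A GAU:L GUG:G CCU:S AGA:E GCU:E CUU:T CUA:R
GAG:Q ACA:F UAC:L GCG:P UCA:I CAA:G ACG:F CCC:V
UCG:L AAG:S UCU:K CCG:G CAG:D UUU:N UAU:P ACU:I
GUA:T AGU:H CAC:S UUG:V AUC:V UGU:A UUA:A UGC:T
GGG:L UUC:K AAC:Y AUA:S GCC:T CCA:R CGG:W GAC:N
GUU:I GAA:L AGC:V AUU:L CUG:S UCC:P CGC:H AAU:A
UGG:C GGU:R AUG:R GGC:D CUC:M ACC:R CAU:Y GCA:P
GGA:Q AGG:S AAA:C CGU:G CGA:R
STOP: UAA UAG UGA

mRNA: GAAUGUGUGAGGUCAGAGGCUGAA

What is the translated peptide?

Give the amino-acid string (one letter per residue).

Answer: RAQAED

Derivation:
start AUG at pos 2
pos 2: AUG -> R; peptide=R
pos 5: UGU -> A; peptide=RA
pos 8: GAG -> Q; peptide=RAQ
pos 11: GUC -> A; peptide=RAQA
pos 14: AGA -> E; peptide=RAQAE
pos 17: GGC -> D; peptide=RAQAED
pos 20: UGA -> STOP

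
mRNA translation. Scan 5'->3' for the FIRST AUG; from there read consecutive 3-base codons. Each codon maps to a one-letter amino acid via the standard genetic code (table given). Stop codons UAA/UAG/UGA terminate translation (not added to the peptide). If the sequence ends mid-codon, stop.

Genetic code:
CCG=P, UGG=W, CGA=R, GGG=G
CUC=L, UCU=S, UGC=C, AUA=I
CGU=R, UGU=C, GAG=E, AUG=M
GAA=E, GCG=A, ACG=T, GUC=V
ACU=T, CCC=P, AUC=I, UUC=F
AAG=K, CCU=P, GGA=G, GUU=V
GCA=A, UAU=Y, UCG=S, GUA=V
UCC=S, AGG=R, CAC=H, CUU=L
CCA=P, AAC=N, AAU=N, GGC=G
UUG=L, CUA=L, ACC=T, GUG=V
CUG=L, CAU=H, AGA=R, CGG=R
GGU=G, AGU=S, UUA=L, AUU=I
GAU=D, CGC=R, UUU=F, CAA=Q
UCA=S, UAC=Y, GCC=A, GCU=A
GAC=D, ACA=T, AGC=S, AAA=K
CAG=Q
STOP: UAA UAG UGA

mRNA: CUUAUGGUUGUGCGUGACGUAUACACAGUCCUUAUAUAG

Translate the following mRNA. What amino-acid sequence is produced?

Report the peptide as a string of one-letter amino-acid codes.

start AUG at pos 3
pos 3: AUG -> M; peptide=M
pos 6: GUU -> V; peptide=MV
pos 9: GUG -> V; peptide=MVV
pos 12: CGU -> R; peptide=MVVR
pos 15: GAC -> D; peptide=MVVRD
pos 18: GUA -> V; peptide=MVVRDV
pos 21: UAC -> Y; peptide=MVVRDVY
pos 24: ACA -> T; peptide=MVVRDVYT
pos 27: GUC -> V; peptide=MVVRDVYTV
pos 30: CUU -> L; peptide=MVVRDVYTVL
pos 33: AUA -> I; peptide=MVVRDVYTVLI
pos 36: UAG -> STOP

Answer: MVVRDVYTVLI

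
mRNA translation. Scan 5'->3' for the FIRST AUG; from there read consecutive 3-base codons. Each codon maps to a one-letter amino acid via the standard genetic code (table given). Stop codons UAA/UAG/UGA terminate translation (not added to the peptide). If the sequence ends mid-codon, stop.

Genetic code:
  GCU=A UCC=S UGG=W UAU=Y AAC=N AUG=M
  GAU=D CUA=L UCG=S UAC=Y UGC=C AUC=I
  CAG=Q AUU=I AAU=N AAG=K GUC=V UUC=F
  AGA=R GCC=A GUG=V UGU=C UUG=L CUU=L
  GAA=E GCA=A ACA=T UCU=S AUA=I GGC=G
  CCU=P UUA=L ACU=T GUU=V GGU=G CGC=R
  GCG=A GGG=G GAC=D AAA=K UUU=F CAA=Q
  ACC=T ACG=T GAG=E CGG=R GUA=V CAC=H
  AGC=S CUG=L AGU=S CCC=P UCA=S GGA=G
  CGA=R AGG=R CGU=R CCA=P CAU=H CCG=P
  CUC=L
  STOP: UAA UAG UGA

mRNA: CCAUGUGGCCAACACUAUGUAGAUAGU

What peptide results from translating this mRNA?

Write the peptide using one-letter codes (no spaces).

Answer: MWPTLCR

Derivation:
start AUG at pos 2
pos 2: AUG -> M; peptide=M
pos 5: UGG -> W; peptide=MW
pos 8: CCA -> P; peptide=MWP
pos 11: ACA -> T; peptide=MWPT
pos 14: CUA -> L; peptide=MWPTL
pos 17: UGU -> C; peptide=MWPTLC
pos 20: AGA -> R; peptide=MWPTLCR
pos 23: UAG -> STOP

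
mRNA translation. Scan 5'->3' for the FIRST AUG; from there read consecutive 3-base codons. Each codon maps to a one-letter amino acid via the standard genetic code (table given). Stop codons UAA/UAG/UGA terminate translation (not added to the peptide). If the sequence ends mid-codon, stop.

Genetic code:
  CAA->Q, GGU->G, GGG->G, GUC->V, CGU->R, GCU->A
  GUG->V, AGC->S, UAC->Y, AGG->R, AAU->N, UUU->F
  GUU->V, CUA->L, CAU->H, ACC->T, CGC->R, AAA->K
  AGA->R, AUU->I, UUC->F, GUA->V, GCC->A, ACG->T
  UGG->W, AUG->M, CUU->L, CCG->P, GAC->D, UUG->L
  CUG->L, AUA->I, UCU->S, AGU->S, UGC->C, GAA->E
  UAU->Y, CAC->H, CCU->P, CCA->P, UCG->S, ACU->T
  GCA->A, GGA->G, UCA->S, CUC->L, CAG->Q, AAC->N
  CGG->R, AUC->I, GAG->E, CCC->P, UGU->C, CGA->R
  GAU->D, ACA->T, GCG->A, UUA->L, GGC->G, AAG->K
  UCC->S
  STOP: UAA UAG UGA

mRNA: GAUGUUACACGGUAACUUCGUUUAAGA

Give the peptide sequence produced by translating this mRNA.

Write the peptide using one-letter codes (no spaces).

start AUG at pos 1
pos 1: AUG -> M; peptide=M
pos 4: UUA -> L; peptide=ML
pos 7: CAC -> H; peptide=MLH
pos 10: GGU -> G; peptide=MLHG
pos 13: AAC -> N; peptide=MLHGN
pos 16: UUC -> F; peptide=MLHGNF
pos 19: GUU -> V; peptide=MLHGNFV
pos 22: UAA -> STOP

Answer: MLHGNFV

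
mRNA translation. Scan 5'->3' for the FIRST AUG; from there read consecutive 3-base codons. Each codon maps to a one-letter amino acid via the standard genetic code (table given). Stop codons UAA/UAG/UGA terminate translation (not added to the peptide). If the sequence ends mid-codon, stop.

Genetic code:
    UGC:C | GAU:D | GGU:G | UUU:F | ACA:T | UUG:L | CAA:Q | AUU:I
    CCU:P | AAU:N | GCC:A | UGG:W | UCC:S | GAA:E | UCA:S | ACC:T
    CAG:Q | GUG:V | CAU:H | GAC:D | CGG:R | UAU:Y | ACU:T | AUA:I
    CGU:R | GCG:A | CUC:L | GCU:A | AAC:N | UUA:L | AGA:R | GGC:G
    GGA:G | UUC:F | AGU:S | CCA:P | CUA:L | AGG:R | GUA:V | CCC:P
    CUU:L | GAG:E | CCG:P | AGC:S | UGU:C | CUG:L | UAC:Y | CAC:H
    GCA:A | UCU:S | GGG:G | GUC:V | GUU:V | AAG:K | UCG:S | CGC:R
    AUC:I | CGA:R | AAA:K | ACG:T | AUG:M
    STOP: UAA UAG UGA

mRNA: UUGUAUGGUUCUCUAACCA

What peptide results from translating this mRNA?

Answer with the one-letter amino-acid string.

Answer: MVL

Derivation:
start AUG at pos 4
pos 4: AUG -> M; peptide=M
pos 7: GUU -> V; peptide=MV
pos 10: CUC -> L; peptide=MVL
pos 13: UAA -> STOP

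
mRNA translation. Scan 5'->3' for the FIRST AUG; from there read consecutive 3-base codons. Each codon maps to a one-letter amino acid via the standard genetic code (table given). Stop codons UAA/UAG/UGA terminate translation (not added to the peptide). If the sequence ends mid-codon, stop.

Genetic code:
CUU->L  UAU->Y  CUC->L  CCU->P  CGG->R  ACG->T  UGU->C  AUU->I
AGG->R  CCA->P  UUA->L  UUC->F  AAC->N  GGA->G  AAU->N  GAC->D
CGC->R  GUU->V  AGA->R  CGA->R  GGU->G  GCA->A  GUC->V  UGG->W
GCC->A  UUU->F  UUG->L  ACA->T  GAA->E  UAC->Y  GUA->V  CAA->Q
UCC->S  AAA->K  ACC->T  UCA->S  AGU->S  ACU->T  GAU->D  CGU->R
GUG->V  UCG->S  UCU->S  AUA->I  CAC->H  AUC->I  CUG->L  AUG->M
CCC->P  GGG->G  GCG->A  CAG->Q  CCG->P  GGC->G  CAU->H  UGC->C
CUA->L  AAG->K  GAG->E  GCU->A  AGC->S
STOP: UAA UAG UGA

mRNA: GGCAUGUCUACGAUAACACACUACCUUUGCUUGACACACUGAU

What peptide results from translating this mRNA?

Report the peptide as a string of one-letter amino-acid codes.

start AUG at pos 3
pos 3: AUG -> M; peptide=M
pos 6: UCU -> S; peptide=MS
pos 9: ACG -> T; peptide=MST
pos 12: AUA -> I; peptide=MSTI
pos 15: ACA -> T; peptide=MSTIT
pos 18: CAC -> H; peptide=MSTITH
pos 21: UAC -> Y; peptide=MSTITHY
pos 24: CUU -> L; peptide=MSTITHYL
pos 27: UGC -> C; peptide=MSTITHYLC
pos 30: UUG -> L; peptide=MSTITHYLCL
pos 33: ACA -> T; peptide=MSTITHYLCLT
pos 36: CAC -> H; peptide=MSTITHYLCLTH
pos 39: UGA -> STOP

Answer: MSTITHYLCLTH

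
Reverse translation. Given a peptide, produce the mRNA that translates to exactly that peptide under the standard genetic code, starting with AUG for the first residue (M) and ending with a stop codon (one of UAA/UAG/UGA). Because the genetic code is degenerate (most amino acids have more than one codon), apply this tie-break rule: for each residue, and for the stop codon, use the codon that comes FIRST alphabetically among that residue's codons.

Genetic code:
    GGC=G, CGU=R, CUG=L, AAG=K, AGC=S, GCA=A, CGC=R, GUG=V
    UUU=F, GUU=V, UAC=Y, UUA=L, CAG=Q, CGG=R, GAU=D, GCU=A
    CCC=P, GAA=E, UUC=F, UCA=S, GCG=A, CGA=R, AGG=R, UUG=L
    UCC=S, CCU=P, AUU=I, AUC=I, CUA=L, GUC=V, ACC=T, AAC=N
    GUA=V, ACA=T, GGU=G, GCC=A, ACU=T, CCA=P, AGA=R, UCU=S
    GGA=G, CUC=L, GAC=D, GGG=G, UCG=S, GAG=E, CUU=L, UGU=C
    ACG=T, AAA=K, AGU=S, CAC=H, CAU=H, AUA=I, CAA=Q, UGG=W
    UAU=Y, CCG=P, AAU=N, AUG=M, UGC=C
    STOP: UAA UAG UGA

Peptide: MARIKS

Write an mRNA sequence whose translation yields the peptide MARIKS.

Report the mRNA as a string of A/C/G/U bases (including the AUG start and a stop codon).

Answer: mRNA: AUGGCAAGAAUAAAAAGCUAA

Derivation:
residue 1: M -> AUG (start codon)
residue 2: A codons sorted = GCA,GCC,GCG,GCU -> pick first = GCA
residue 3: R codons sorted = AGA,AGG,CGA,CGC,CGG,CGU -> pick first = AGA
residue 4: I codons sorted = AUA,AUC,AUU -> pick first = AUA
residue 5: K codons sorted = AAA,AAG -> pick first = AAA
residue 6: S codons sorted = AGC,AGU,UCA,UCC,UCG,UCU -> pick first = AGC
terminator: stop codons sorted = UAA,UAG,UGA -> pick first = UAA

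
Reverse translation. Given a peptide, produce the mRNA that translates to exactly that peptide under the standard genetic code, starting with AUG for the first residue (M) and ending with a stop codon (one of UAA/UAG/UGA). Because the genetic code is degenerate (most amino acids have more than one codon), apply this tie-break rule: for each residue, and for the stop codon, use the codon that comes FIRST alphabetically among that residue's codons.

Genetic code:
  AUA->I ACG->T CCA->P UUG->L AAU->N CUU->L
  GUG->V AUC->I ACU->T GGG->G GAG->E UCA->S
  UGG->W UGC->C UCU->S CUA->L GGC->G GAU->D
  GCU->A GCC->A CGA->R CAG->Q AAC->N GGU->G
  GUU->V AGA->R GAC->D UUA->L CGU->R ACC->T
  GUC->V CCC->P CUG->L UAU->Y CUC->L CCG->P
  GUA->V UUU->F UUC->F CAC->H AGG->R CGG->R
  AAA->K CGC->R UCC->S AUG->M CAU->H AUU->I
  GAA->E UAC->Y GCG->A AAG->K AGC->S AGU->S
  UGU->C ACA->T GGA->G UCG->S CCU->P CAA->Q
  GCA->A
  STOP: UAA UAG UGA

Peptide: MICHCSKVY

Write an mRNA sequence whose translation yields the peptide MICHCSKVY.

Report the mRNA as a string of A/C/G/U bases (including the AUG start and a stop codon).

residue 1: M -> AUG (start codon)
residue 2: I codons sorted = AUA,AUC,AUU -> pick first = AUA
residue 3: C codons sorted = UGC,UGU -> pick first = UGC
residue 4: H codons sorted = CAC,CAU -> pick first = CAC
residue 5: C codons sorted = UGC,UGU -> pick first = UGC
residue 6: S codons sorted = AGC,AGU,UCA,UCC,UCG,UCU -> pick first = AGC
residue 7: K codons sorted = AAA,AAG -> pick first = AAA
residue 8: V codons sorted = GUA,GUC,GUG,GUU -> pick first = GUA
residue 9: Y codons sorted = UAC,UAU -> pick first = UAC
terminator: stop codons sorted = UAA,UAG,UGA -> pick first = UAA

Answer: mRNA: AUGAUAUGCCACUGCAGCAAAGUAUACUAA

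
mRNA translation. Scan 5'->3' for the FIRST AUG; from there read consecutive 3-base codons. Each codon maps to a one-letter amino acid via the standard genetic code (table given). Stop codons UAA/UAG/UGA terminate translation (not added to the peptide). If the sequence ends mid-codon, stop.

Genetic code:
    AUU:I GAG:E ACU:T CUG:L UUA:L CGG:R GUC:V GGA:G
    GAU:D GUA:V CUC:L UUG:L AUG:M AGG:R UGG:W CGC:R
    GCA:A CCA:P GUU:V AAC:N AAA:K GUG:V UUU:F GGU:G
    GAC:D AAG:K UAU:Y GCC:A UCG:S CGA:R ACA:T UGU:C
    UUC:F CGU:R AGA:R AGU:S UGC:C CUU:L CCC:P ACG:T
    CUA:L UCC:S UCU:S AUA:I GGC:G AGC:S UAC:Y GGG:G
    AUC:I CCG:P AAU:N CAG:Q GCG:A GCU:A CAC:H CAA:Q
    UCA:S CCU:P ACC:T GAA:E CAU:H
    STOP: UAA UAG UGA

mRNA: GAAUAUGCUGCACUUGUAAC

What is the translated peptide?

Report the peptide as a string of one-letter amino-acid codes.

start AUG at pos 4
pos 4: AUG -> M; peptide=M
pos 7: CUG -> L; peptide=ML
pos 10: CAC -> H; peptide=MLH
pos 13: UUG -> L; peptide=MLHL
pos 16: UAA -> STOP

Answer: MLHL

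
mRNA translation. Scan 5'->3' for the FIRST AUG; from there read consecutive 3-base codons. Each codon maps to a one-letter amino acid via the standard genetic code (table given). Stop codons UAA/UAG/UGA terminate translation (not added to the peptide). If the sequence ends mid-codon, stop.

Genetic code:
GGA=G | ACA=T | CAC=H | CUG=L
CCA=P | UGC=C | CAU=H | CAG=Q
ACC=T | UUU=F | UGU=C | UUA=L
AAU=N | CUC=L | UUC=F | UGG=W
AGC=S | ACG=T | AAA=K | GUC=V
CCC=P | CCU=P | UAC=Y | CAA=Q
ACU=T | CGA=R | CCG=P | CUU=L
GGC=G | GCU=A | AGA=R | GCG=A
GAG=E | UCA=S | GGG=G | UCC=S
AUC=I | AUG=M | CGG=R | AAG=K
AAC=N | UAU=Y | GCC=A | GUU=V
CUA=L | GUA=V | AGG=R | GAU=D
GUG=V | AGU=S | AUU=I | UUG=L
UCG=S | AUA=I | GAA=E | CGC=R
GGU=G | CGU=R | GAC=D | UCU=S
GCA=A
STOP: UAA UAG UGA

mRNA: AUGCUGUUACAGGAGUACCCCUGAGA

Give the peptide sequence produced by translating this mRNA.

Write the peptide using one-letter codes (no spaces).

Answer: MLLQEYP

Derivation:
start AUG at pos 0
pos 0: AUG -> M; peptide=M
pos 3: CUG -> L; peptide=ML
pos 6: UUA -> L; peptide=MLL
pos 9: CAG -> Q; peptide=MLLQ
pos 12: GAG -> E; peptide=MLLQE
pos 15: UAC -> Y; peptide=MLLQEY
pos 18: CCC -> P; peptide=MLLQEYP
pos 21: UGA -> STOP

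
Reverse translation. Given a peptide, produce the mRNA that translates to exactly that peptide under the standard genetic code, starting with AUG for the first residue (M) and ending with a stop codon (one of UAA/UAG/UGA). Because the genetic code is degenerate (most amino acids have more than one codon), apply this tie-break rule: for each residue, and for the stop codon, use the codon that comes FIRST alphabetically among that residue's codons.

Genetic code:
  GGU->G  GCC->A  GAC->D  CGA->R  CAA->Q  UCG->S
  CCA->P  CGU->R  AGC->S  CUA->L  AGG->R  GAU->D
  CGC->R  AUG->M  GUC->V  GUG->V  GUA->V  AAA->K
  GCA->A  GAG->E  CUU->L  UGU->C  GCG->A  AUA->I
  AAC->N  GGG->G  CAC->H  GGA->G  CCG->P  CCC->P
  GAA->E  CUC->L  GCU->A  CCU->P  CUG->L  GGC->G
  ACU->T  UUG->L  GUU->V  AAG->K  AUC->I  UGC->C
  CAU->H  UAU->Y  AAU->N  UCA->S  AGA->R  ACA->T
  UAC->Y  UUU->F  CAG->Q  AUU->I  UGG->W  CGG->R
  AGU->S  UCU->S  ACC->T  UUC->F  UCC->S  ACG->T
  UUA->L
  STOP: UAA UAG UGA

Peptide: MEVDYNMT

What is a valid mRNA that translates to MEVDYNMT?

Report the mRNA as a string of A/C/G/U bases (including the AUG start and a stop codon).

residue 1: M -> AUG (start codon)
residue 2: E codons sorted = GAA,GAG -> pick first = GAA
residue 3: V codons sorted = GUA,GUC,GUG,GUU -> pick first = GUA
residue 4: D codons sorted = GAC,GAU -> pick first = GAC
residue 5: Y codons sorted = UAC,UAU -> pick first = UAC
residue 6: N codons sorted = AAC,AAU -> pick first = AAC
residue 7: M -> AUG (only codon)
residue 8: T codons sorted = ACA,ACC,ACG,ACU -> pick first = ACA
terminator: stop codons sorted = UAA,UAG,UGA -> pick first = UAA

Answer: mRNA: AUGGAAGUAGACUACAACAUGACAUAA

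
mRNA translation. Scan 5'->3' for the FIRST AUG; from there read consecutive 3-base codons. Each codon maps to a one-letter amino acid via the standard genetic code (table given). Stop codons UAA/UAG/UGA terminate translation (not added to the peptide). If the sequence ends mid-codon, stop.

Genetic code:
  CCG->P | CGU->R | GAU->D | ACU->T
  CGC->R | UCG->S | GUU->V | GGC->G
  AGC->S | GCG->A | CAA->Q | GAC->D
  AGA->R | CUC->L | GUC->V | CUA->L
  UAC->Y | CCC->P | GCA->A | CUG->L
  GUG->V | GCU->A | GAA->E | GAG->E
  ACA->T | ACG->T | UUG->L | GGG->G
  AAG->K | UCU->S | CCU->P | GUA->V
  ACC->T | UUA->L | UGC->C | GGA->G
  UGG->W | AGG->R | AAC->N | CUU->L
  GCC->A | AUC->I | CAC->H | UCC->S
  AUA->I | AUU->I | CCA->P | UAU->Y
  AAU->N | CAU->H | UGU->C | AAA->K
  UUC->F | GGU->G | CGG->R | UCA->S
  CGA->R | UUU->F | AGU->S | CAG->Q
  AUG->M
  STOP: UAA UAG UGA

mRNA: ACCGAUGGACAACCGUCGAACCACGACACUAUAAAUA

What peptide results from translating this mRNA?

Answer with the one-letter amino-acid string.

Answer: MDNRRTTTL

Derivation:
start AUG at pos 4
pos 4: AUG -> M; peptide=M
pos 7: GAC -> D; peptide=MD
pos 10: AAC -> N; peptide=MDN
pos 13: CGU -> R; peptide=MDNR
pos 16: CGA -> R; peptide=MDNRR
pos 19: ACC -> T; peptide=MDNRRT
pos 22: ACG -> T; peptide=MDNRRTT
pos 25: ACA -> T; peptide=MDNRRTTT
pos 28: CUA -> L; peptide=MDNRRTTTL
pos 31: UAA -> STOP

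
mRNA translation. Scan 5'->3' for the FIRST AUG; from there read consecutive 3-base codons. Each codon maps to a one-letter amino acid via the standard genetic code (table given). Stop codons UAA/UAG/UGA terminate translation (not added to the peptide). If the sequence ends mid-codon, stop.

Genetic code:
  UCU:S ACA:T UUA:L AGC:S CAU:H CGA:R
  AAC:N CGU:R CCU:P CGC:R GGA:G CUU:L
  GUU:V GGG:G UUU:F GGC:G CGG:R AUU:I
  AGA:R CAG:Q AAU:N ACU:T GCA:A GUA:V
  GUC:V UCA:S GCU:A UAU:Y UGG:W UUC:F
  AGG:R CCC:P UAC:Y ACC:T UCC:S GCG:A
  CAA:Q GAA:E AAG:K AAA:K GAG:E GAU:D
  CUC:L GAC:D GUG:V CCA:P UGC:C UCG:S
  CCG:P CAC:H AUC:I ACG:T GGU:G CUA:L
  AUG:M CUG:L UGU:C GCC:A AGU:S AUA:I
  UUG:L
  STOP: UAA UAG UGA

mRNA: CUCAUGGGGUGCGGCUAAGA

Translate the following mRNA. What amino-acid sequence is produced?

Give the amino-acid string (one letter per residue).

start AUG at pos 3
pos 3: AUG -> M; peptide=M
pos 6: GGG -> G; peptide=MG
pos 9: UGC -> C; peptide=MGC
pos 12: GGC -> G; peptide=MGCG
pos 15: UAA -> STOP

Answer: MGCG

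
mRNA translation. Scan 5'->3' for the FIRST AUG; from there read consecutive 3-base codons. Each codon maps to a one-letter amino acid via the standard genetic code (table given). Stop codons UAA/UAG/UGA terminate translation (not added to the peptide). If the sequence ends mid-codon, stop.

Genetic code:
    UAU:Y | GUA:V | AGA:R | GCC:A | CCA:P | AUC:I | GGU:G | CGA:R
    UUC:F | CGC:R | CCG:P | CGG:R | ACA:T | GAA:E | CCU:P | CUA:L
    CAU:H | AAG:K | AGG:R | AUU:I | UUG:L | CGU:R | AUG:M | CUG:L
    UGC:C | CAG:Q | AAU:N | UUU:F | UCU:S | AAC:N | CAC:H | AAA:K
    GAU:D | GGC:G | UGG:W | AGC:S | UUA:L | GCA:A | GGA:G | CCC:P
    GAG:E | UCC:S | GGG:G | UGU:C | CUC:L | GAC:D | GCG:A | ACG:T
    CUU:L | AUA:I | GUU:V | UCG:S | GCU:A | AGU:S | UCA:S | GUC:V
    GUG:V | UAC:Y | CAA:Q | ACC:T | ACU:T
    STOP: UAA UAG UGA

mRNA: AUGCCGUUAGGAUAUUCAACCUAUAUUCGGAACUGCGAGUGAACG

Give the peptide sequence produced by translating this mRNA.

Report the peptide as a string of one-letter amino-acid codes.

start AUG at pos 0
pos 0: AUG -> M; peptide=M
pos 3: CCG -> P; peptide=MP
pos 6: UUA -> L; peptide=MPL
pos 9: GGA -> G; peptide=MPLG
pos 12: UAU -> Y; peptide=MPLGY
pos 15: UCA -> S; peptide=MPLGYS
pos 18: ACC -> T; peptide=MPLGYST
pos 21: UAU -> Y; peptide=MPLGYSTY
pos 24: AUU -> I; peptide=MPLGYSTYI
pos 27: CGG -> R; peptide=MPLGYSTYIR
pos 30: AAC -> N; peptide=MPLGYSTYIRN
pos 33: UGC -> C; peptide=MPLGYSTYIRNC
pos 36: GAG -> E; peptide=MPLGYSTYIRNCE
pos 39: UGA -> STOP

Answer: MPLGYSTYIRNCE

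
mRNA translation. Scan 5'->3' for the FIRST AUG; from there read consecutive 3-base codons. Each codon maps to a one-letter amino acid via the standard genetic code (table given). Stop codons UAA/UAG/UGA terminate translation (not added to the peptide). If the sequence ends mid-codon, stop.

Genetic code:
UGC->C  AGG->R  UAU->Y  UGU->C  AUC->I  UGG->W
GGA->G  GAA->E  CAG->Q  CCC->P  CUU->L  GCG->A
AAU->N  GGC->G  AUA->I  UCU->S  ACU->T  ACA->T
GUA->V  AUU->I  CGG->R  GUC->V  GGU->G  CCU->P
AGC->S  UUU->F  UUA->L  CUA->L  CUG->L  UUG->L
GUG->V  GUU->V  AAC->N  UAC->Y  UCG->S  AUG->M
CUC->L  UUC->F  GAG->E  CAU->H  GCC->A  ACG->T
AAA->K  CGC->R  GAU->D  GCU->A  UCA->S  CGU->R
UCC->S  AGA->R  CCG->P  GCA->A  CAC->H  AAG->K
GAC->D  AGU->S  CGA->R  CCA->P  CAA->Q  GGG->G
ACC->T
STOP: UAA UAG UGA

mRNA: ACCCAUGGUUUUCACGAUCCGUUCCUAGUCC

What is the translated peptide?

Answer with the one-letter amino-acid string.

Answer: MVFTIRS

Derivation:
start AUG at pos 4
pos 4: AUG -> M; peptide=M
pos 7: GUU -> V; peptide=MV
pos 10: UUC -> F; peptide=MVF
pos 13: ACG -> T; peptide=MVFT
pos 16: AUC -> I; peptide=MVFTI
pos 19: CGU -> R; peptide=MVFTIR
pos 22: UCC -> S; peptide=MVFTIRS
pos 25: UAG -> STOP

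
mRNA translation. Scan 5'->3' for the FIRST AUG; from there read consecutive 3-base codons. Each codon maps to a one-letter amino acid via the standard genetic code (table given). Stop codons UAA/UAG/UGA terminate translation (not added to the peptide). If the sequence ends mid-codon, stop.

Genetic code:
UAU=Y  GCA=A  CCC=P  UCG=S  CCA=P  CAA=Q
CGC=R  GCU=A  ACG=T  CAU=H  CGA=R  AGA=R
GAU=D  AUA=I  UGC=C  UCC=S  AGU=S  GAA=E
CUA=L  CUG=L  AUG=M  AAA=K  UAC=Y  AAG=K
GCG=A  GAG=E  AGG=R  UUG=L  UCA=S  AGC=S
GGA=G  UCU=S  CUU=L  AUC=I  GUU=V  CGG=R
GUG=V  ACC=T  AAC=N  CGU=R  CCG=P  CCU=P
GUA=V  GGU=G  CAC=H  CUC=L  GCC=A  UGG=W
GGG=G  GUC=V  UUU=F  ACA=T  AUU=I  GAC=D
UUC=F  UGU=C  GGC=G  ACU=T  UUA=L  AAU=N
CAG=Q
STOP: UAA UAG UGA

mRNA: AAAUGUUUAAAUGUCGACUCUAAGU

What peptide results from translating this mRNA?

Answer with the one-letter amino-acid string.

Answer: MFKCRL

Derivation:
start AUG at pos 2
pos 2: AUG -> M; peptide=M
pos 5: UUU -> F; peptide=MF
pos 8: AAA -> K; peptide=MFK
pos 11: UGU -> C; peptide=MFKC
pos 14: CGA -> R; peptide=MFKCR
pos 17: CUC -> L; peptide=MFKCRL
pos 20: UAA -> STOP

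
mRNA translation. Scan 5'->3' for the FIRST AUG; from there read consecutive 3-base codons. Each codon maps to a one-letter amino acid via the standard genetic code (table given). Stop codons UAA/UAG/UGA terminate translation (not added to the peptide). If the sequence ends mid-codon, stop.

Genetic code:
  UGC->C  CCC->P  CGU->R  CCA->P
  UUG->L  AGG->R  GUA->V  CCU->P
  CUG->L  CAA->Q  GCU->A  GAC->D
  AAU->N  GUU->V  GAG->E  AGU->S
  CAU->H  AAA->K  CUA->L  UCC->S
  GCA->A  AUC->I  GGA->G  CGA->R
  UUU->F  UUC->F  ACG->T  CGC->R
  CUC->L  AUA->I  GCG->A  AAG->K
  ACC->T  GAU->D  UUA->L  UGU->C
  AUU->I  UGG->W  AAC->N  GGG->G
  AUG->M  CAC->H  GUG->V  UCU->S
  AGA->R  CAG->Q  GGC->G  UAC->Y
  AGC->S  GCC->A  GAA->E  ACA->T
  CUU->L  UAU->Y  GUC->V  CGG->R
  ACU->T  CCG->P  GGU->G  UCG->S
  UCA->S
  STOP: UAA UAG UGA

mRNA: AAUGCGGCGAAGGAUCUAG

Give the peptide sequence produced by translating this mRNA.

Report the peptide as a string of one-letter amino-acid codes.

Answer: MRRRI

Derivation:
start AUG at pos 1
pos 1: AUG -> M; peptide=M
pos 4: CGG -> R; peptide=MR
pos 7: CGA -> R; peptide=MRR
pos 10: AGG -> R; peptide=MRRR
pos 13: AUC -> I; peptide=MRRRI
pos 16: UAG -> STOP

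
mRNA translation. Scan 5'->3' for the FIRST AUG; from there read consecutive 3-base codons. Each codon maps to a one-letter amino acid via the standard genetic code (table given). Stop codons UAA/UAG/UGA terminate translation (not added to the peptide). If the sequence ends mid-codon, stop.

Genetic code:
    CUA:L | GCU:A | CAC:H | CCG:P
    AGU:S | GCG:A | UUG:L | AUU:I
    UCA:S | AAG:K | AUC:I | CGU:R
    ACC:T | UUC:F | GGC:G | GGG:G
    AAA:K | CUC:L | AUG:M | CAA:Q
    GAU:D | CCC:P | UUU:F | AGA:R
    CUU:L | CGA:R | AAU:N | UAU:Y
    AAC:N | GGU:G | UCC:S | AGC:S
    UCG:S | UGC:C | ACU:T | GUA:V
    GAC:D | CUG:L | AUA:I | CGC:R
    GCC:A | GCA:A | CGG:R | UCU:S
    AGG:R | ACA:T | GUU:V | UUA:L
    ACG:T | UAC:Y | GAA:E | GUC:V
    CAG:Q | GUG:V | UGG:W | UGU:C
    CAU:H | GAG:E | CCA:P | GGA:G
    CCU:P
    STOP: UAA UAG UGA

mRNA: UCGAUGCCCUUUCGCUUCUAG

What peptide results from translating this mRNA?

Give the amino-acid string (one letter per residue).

Answer: MPFRF

Derivation:
start AUG at pos 3
pos 3: AUG -> M; peptide=M
pos 6: CCC -> P; peptide=MP
pos 9: UUU -> F; peptide=MPF
pos 12: CGC -> R; peptide=MPFR
pos 15: UUC -> F; peptide=MPFRF
pos 18: UAG -> STOP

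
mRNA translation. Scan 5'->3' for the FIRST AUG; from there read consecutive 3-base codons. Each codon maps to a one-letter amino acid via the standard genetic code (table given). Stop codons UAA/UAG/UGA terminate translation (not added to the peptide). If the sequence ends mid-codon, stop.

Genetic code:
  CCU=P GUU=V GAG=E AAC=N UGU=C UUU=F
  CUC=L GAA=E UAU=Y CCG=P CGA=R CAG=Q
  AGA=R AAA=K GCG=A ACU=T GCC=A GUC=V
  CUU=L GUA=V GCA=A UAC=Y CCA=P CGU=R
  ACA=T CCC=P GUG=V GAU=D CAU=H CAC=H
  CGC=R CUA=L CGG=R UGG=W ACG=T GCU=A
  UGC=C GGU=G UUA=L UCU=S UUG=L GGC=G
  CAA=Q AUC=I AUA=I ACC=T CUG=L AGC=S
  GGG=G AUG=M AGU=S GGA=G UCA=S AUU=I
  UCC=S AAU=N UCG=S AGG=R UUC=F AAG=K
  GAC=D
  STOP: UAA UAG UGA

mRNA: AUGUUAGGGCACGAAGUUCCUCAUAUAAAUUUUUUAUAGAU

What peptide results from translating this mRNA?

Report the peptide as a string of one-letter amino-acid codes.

Answer: MLGHEVPHINFL

Derivation:
start AUG at pos 0
pos 0: AUG -> M; peptide=M
pos 3: UUA -> L; peptide=ML
pos 6: GGG -> G; peptide=MLG
pos 9: CAC -> H; peptide=MLGH
pos 12: GAA -> E; peptide=MLGHE
pos 15: GUU -> V; peptide=MLGHEV
pos 18: CCU -> P; peptide=MLGHEVP
pos 21: CAU -> H; peptide=MLGHEVPH
pos 24: AUA -> I; peptide=MLGHEVPHI
pos 27: AAU -> N; peptide=MLGHEVPHIN
pos 30: UUU -> F; peptide=MLGHEVPHINF
pos 33: UUA -> L; peptide=MLGHEVPHINFL
pos 36: UAG -> STOP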